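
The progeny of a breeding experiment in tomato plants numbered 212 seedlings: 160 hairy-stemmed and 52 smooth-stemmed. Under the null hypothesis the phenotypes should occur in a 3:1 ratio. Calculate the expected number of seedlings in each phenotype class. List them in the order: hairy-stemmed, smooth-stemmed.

159, 53

Total ratio parts = 4. Expected numbers out of 212:
  hairy-stemmed: 212 × 3/4 = 159
  smooth-stemmed: 212 × 1/4 = 53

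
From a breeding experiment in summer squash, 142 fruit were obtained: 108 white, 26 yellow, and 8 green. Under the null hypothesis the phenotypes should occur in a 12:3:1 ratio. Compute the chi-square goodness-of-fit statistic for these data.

Total ratio parts = 16. Expected numbers out of 142:
  white: 142 × 12/16 = 106.5
  yellow: 142 × 3/16 = 26.625
  green: 142 × 1/16 = 8.875
χ² = Σ (O − E)² / E
  white: (108 − 106.5)² / 106.5 = 0.0211
  yellow: (26 − 26.625)² / 26.625 = 0.0147
  green: (8 − 8.875)² / 8.875 = 0.0863
χ² = 0.0211 + 0.0147 + 0.0863 = 0.1221 ≈ 0.122

0.122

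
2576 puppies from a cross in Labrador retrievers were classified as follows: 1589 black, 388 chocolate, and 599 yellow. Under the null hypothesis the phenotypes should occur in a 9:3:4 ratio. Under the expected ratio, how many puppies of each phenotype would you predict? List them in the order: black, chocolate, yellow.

1449, 483, 644

The 9:3:4 ratio has 16 parts, so with N = 2576 the expected counts are:
  black: 2576 × 9/16 = 1449
  chocolate: 2576 × 3/16 = 483
  yellow: 2576 × 4/16 = 644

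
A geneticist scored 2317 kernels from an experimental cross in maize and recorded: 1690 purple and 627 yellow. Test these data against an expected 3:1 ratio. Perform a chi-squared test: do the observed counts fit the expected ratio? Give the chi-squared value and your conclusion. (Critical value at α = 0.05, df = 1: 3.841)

The 3:1 ratio has 4 parts, so with N = 2317 the expected counts are:
  purple: 2317 × 3/4 = 1737.75
  yellow: 2317 × 1/4 = 579.25
χ² = Σ (O − E)² / E
  purple: (1690 − 1737.75)² / 1737.75 = 1.3121
  yellow: (627 − 579.25)² / 579.25 = 3.9362
χ² = 1.3121 + 3.9362 = 5.2483 ≈ 5.248
Degrees of freedom = 2 − 1 = 1; critical value at α = 0.05 is 3.841.
Since 5.248 > 3.841, we reject the null hypothesis — the data do not fit the 3:1 ratio.

5.248; not consistent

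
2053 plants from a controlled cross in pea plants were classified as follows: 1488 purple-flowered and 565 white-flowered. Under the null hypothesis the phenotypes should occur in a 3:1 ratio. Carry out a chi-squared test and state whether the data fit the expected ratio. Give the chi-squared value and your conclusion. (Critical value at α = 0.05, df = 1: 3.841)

Expected counts for N = 2053 under a 3:1 ratio (total parts = 4):
  purple-flowered: 2053 × 3/4 = 1539.75
  white-flowered: 2053 × 1/4 = 513.25
χ² = Σ (O − E)² / E
  purple-flowered: (1488 − 1539.75)² / 1539.75 = 1.7393
  white-flowered: (565 − 513.25)² / 513.25 = 5.2179
χ² = 1.7393 + 5.2179 = 6.9572 ≈ 6.957
Degrees of freedom = 2 − 1 = 1; critical value at α = 0.05 is 3.841.
Since 6.957 > 3.841, we reject the null hypothesis — the data do not fit the 3:1 ratio.

6.957; not consistent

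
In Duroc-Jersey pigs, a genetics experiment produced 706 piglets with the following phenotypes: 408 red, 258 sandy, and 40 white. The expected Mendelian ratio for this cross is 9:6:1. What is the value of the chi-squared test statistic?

Expected counts for N = 706 under a 9:6:1 ratio (total parts = 16):
  red: 706 × 9/16 = 397.125
  sandy: 706 × 6/16 = 264.75
  white: 706 × 1/16 = 44.125
χ² = Σ (O − E)² / E
  red: (408 − 397.125)² / 397.125 = 0.2978
  sandy: (258 − 264.75)² / 264.75 = 0.1721
  white: (40 − 44.125)² / 44.125 = 0.3856
χ² = 0.2978 + 0.1721 + 0.3856 = 0.8555 ≈ 0.856

0.856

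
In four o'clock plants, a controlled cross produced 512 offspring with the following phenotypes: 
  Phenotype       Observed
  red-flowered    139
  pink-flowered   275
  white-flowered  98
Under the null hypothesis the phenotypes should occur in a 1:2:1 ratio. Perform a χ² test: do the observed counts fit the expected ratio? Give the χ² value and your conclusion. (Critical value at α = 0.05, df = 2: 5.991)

Expected counts for N = 512 under a 1:2:1 ratio (total parts = 4):
  red-flowered: 512 × 1/4 = 128
  pink-flowered: 512 × 2/4 = 256
  white-flowered: 512 × 1/4 = 128
χ² = Σ (O − E)² / E
  red-flowered: (139 − 128)² / 128 = 0.9453
  pink-flowered: (275 − 256)² / 256 = 1.4102
  white-flowered: (98 − 128)² / 128 = 7.0312
χ² = 0.9453 + 1.4102 + 7.0312 = 9.3867 ≈ 9.387
Degrees of freedom = 3 − 1 = 2; critical value at α = 0.05 is 5.991.
Since 9.387 > 5.991, we reject the null hypothesis — the data do not fit the 1:2:1 ratio.

9.387; not consistent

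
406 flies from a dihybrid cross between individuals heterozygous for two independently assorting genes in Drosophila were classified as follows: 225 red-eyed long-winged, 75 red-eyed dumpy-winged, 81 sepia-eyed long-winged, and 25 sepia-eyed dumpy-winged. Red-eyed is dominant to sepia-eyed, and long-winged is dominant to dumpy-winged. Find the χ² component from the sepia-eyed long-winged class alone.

A dihybrid F₂ with independent assortment and complete dominance at both loci gives a 9:3:3:1 phenotypic ratio.
Total ratio parts = 16. Expected numbers out of 406:
  red-eyed long-winged: 406 × 9/16 = 228.375
  red-eyed dumpy-winged: 406 × 3/16 = 76.125
  sepia-eyed long-winged: 406 × 3/16 = 76.125
  sepia-eyed dumpy-winged: 406 × 1/16 = 25.375
Contribution of sepia-eyed long-winged: (81 − 76.125)² / 76.125 = 0.3122

0.312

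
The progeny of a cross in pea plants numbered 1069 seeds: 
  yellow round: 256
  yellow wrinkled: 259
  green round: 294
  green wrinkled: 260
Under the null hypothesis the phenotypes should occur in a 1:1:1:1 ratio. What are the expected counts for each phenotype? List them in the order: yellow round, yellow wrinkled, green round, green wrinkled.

Expected counts for N = 1069 under a 1:1:1:1 ratio (total parts = 4):
  yellow round: 1069 × 1/4 = 267.25
  yellow wrinkled: 1069 × 1/4 = 267.25
  green round: 1069 × 1/4 = 267.25
  green wrinkled: 1069 × 1/4 = 267.25

267.25, 267.25, 267.25, 267.25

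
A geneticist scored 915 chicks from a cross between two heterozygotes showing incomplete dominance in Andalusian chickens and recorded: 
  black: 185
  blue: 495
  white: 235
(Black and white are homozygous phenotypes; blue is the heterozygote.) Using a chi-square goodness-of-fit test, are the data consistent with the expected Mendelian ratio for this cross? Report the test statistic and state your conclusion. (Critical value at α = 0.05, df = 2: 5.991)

With incomplete dominance, a heterozygote × heterozygote cross gives a 1:2:1 phenotypic ratio.
Expected counts for N = 915 under a 1:2:1 ratio (total parts = 4):
  black: 915 × 1/4 = 228.75
  blue: 915 × 2/4 = 457.5
  white: 915 × 1/4 = 228.75
χ² = Σ (O − E)² / E
  black: (185 − 228.75)² / 228.75 = 8.3675
  blue: (495 − 457.5)² / 457.5 = 3.0738
  white: (235 − 228.75)² / 228.75 = 0.1708
χ² = 8.3675 + 3.0738 + 0.1708 = 11.6121 ≈ 11.612
Degrees of freedom = 3 − 1 = 2; critical value at α = 0.05 is 5.991.
Since 11.612 > 5.991, we reject the null hypothesis — the data do not fit the 1:2:1 ratio.

11.612; not consistent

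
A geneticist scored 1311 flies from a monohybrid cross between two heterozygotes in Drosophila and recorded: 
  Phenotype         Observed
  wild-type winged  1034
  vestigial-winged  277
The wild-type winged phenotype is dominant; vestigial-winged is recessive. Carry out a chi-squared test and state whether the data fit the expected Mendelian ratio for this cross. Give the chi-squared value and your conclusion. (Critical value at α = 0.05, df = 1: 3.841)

10.478; not consistent

For a monohybrid cross between heterozygotes with complete dominance, the expected phenotypic ratio is 3:1.
The 3:1 ratio has 4 parts, so with N = 1311 the expected counts are:
  wild-type winged: 1311 × 3/4 = 983.25
  vestigial-winged: 1311 × 1/4 = 327.75
χ² = Σ (O − E)² / E
  wild-type winged: (1034 − 983.25)² / 983.25 = 2.6194
  vestigial-winged: (277 − 327.75)² / 327.75 = 7.8583
χ² = 2.6194 + 7.8583 = 10.4777 ≈ 10.478
Degrees of freedom = 2 − 1 = 1; critical value at α = 0.05 is 3.841.
Since 10.478 > 3.841, we reject the null hypothesis — the data do not fit the 3:1 ratio.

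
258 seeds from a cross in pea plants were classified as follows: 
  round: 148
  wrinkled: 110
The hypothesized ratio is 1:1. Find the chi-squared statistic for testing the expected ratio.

5.597

Under the 1:1 hypothesis (Σ ratio = 2, N = 258):
  round: 258 × 1/2 = 129
  wrinkled: 258 × 1/2 = 129
χ² = Σ (O − E)² / E
  round: (148 − 129)² / 129 = 2.7984
  wrinkled: (110 − 129)² / 129 = 2.7984
χ² = 2.7984 + 2.7984 = 5.5968 ≈ 5.597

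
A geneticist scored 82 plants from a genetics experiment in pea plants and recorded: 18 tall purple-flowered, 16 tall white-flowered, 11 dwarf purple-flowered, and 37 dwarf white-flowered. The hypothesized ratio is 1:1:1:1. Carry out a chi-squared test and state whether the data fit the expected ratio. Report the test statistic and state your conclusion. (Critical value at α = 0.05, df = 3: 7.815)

18.976; not consistent

Under the 1:1:1:1 hypothesis (Σ ratio = 4, N = 82):
  tall purple-flowered: 82 × 1/4 = 20.5
  tall white-flowered: 82 × 1/4 = 20.5
  dwarf purple-flowered: 82 × 1/4 = 20.5
  dwarf white-flowered: 82 × 1/4 = 20.5
χ² = Σ (O − E)² / E
  tall purple-flowered: (18 − 20.5)² / 20.5 = 0.3049
  tall white-flowered: (16 − 20.5)² / 20.5 = 0.9878
  dwarf purple-flowered: (11 − 20.5)² / 20.5 = 4.4024
  dwarf white-flowered: (37 − 20.5)² / 20.5 = 13.2805
χ² = 0.3049 + 0.9878 + 4.4024 + 13.2805 = 18.9756 ≈ 18.976
Degrees of freedom = 4 − 1 = 3; critical value at α = 0.05 is 7.815.
Since 18.976 > 7.815, we reject the null hypothesis — the data do not fit the 1:1:1:1 ratio.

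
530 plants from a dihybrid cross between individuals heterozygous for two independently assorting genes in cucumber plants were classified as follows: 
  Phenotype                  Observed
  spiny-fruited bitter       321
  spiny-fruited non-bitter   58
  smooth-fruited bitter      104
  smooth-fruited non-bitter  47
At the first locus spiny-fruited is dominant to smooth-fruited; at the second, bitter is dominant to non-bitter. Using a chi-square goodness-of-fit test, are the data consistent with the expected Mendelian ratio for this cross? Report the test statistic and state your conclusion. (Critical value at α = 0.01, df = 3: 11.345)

A dihybrid F₂ with independent assortment and complete dominance at both loci gives a 9:3:3:1 phenotypic ratio.
The 9:3:3:1 ratio has 16 parts, so with N = 530 the expected counts are:
  spiny-fruited bitter: 530 × 9/16 = 298.125
  spiny-fruited non-bitter: 530 × 3/16 = 99.375
  smooth-fruited bitter: 530 × 3/16 = 99.375
  smooth-fruited non-bitter: 530 × 1/16 = 33.125
χ² = Σ (O − E)² / E
  spiny-fruited bitter: (321 − 298.125)² / 298.125 = 1.7552
  spiny-fruited non-bitter: (58 − 99.375)² / 99.375 = 17.2266
  smooth-fruited bitter: (104 − 99.375)² / 99.375 = 0.2153
  smooth-fruited non-bitter: (47 − 33.125)² / 33.125 = 5.8118
χ² = 1.7552 + 17.2266 + 0.2153 + 5.8118 = 25.0089 ≈ 25.009
Degrees of freedom = 4 − 1 = 3; critical value at α = 0.01 is 11.345.
Since 25.009 > 11.345, we reject the null hypothesis — the data do not fit the 9:3:3:1 ratio.

25.009; not consistent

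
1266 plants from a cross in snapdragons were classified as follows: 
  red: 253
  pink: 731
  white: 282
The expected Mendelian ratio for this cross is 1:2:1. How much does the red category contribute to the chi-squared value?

12.740

Expected counts for N = 1266 under a 1:2:1 ratio (total parts = 4):
  red: 1266 × 1/4 = 316.5
  pink: 1266 × 2/4 = 633
  white: 1266 × 1/4 = 316.5
Contribution of red: (253 − 316.5)² / 316.5 = 12.7401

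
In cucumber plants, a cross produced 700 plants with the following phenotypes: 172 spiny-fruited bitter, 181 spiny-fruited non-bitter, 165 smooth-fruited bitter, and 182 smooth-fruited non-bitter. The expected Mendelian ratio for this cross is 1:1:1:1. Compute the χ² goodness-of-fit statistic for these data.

1.109

Under the 1:1:1:1 hypothesis (Σ ratio = 4, N = 700):
  spiny-fruited bitter: 700 × 1/4 = 175
  spiny-fruited non-bitter: 700 × 1/4 = 175
  smooth-fruited bitter: 700 × 1/4 = 175
  smooth-fruited non-bitter: 700 × 1/4 = 175
χ² = Σ (O − E)² / E
  spiny-fruited bitter: (172 − 175)² / 175 = 0.0514
  spiny-fruited non-bitter: (181 − 175)² / 175 = 0.2057
  smooth-fruited bitter: (165 − 175)² / 175 = 0.5714
  smooth-fruited non-bitter: (182 − 175)² / 175 = 0.2800
χ² = 0.0514 + 0.2057 + 0.5714 + 0.2800 = 1.1085 ≈ 1.109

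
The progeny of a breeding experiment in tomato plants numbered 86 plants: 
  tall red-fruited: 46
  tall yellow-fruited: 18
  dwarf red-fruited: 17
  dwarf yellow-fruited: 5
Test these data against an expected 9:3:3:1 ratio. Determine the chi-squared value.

0.408

Total ratio parts = 16. Expected numbers out of 86:
  tall red-fruited: 86 × 9/16 = 48.375
  tall yellow-fruited: 86 × 3/16 = 16.125
  dwarf red-fruited: 86 × 3/16 = 16.125
  dwarf yellow-fruited: 86 × 1/16 = 5.375
χ² = Σ (O − E)² / E
  tall red-fruited: (46 − 48.375)² / 48.375 = 0.1166
  tall yellow-fruited: (18 − 16.125)² / 16.125 = 0.2180
  dwarf red-fruited: (17 − 16.125)² / 16.125 = 0.0475
  dwarf yellow-fruited: (5 − 5.375)² / 5.375 = 0.0262
χ² = 0.1166 + 0.2180 + 0.0475 + 0.0262 = 0.4083 ≈ 0.408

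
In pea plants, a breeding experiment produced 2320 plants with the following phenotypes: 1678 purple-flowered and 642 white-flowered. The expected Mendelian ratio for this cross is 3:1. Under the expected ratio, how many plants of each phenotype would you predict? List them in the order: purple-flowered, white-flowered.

1740, 580

Under the 3:1 hypothesis (Σ ratio = 4, N = 2320):
  purple-flowered: 2320 × 3/4 = 1740
  white-flowered: 2320 × 1/4 = 580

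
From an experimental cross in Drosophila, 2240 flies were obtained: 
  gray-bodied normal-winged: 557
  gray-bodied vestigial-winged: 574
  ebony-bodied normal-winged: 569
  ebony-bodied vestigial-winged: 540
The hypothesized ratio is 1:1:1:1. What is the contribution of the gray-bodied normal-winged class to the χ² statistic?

The 1:1:1:1 ratio has 4 parts, so with N = 2240 the expected counts are:
  gray-bodied normal-winged: 2240 × 1/4 = 560
  gray-bodied vestigial-winged: 2240 × 1/4 = 560
  ebony-bodied normal-winged: 2240 × 1/4 = 560
  ebony-bodied vestigial-winged: 2240 × 1/4 = 560
Contribution of gray-bodied normal-winged: (557 − 560)² / 560 = 0.0161

0.016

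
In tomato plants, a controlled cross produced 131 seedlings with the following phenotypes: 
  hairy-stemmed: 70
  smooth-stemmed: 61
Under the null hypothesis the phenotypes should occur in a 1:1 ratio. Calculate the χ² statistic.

0.618

Expected counts for N = 131 under a 1:1 ratio (total parts = 2):
  hairy-stemmed: 131 × 1/2 = 65.5
  smooth-stemmed: 131 × 1/2 = 65.5
χ² = Σ (O − E)² / E
  hairy-stemmed: (70 − 65.5)² / 65.5 = 0.3092
  smooth-stemmed: (61 − 65.5)² / 65.5 = 0.3092
χ² = 0.3092 + 0.3092 = 0.6184 ≈ 0.618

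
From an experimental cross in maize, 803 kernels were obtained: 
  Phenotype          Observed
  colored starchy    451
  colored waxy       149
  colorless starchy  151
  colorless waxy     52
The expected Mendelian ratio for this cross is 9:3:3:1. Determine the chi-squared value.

Under the 9:3:3:1 hypothesis (Σ ratio = 16, N = 803):
  colored starchy: 803 × 9/16 = 451.6875
  colored waxy: 803 × 3/16 = 150.5625
  colorless starchy: 803 × 3/16 = 150.5625
  colorless waxy: 803 × 1/16 = 50.1875
χ² = Σ (O − E)² / E
  colored starchy: (451 − 451.6875)² / 451.6875 = 0.0010
  colored waxy: (149 − 150.5625)² / 150.5625 = 0.0162
  colorless starchy: (151 − 150.5625)² / 150.5625 = 0.0013
  colorless waxy: (52 − 50.1875)² / 50.1875 = 0.0655
χ² = 0.0010 + 0.0162 + 0.0013 + 0.0655 = 0.084

0.084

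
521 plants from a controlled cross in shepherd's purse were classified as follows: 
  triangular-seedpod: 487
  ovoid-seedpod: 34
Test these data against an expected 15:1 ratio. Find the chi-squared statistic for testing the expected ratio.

0.068

Total ratio parts = 16. Expected numbers out of 521:
  triangular-seedpod: 521 × 15/16 = 488.4375
  ovoid-seedpod: 521 × 1/16 = 32.5625
χ² = Σ (O − E)² / E
  triangular-seedpod: (487 − 488.4375)² / 488.4375 = 0.0042
  ovoid-seedpod: (34 − 32.5625)² / 32.5625 = 0.0635
χ² = 0.0042 + 0.0635 = 0.0677 ≈ 0.068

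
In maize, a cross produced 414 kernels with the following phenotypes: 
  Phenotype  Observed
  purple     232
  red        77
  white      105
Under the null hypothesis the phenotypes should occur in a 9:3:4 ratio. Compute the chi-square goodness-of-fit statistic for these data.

0.030

Total ratio parts = 16. Expected numbers out of 414:
  purple: 414 × 9/16 = 232.875
  red: 414 × 3/16 = 77.625
  white: 414 × 4/16 = 103.5
χ² = Σ (O − E)² / E
  purple: (232 − 232.875)² / 232.875 = 0.0033
  red: (77 − 77.625)² / 77.625 = 0.0050
  white: (105 − 103.5)² / 103.5 = 0.0217
χ² = 0.0033 + 0.0050 + 0.0217 = 0.030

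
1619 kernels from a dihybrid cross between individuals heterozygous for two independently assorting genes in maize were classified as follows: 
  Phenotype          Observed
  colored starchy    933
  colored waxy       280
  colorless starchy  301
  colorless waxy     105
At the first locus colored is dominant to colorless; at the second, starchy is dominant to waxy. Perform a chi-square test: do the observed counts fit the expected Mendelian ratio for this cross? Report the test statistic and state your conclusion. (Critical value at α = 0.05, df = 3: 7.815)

A dihybrid F₂ with independent assortment and complete dominance at both loci gives a 9:3:3:1 phenotypic ratio.
Total ratio parts = 16. Expected numbers out of 1619:
  colored starchy: 1619 × 9/16 = 910.6875
  colored waxy: 1619 × 3/16 = 303.5625
  colorless starchy: 1619 × 3/16 = 303.5625
  colorless waxy: 1619 × 1/16 = 101.1875
χ² = Σ (O − E)² / E
  colored starchy: (933 − 910.6875)² / 910.6875 = 0.5467
  colored waxy: (280 − 303.5625)² / 303.5625 = 1.8289
  colorless starchy: (301 − 303.5625)² / 303.5625 = 0.0216
  colorless waxy: (105 − 101.1875)² / 101.1875 = 0.1436
χ² = 0.5467 + 1.8289 + 0.0216 + 0.1436 = 2.5408 ≈ 2.541
Degrees of freedom = 4 − 1 = 3; critical value at α = 0.05 is 7.815.
Since 2.541 < 7.815, we fail to reject the null hypothesis — the data are consistent with the 9:3:3:1 ratio.

2.541; consistent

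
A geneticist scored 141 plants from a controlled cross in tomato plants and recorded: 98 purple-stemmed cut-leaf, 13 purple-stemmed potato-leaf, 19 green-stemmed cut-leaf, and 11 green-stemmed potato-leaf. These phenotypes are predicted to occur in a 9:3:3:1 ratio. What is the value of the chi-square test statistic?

Expected counts for N = 141 under a 9:3:3:1 ratio (total parts = 16):
  purple-stemmed cut-leaf: 141 × 9/16 = 79.3125
  purple-stemmed potato-leaf: 141 × 3/16 = 26.4375
  green-stemmed cut-leaf: 141 × 3/16 = 26.4375
  green-stemmed potato-leaf: 141 × 1/16 = 8.8125
χ² = Σ (O − E)² / E
  purple-stemmed cut-leaf: (98 − 79.3125)² / 79.3125 = 4.4031
  purple-stemmed potato-leaf: (13 − 26.4375)² / 26.4375 = 6.8299
  green-stemmed cut-leaf: (19 − 26.4375)² / 26.4375 = 2.0923
  green-stemmed potato-leaf: (11 − 8.8125)² / 8.8125 = 0.5430
χ² = 4.4031 + 6.8299 + 2.0923 + 0.5430 = 13.8683 ≈ 13.868

13.868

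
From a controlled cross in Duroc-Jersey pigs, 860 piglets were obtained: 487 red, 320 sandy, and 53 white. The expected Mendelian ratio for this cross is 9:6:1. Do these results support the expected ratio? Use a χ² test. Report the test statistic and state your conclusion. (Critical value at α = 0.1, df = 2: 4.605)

The 9:6:1 ratio has 16 parts, so with N = 860 the expected counts are:
  red: 860 × 9/16 = 483.75
  sandy: 860 × 6/16 = 322.5
  white: 860 × 1/16 = 53.75
χ² = Σ (O − E)² / E
  red: (487 − 483.75)² / 483.75 = 0.0218
  sandy: (320 − 322.5)² / 322.5 = 0.0194
  white: (53 − 53.75)² / 53.75 = 0.0105
χ² = 0.0218 + 0.0194 + 0.0105 = 0.0517 ≈ 0.052
Degrees of freedom = 3 − 1 = 2; critical value at α = 0.1 is 4.605.
Since 0.052 < 4.605, we fail to reject the null hypothesis — the data are consistent with the 9:6:1 ratio.

0.052; consistent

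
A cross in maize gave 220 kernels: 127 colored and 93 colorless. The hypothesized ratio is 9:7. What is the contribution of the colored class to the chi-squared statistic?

The 9:7 ratio has 16 parts, so with N = 220 the expected counts are:
  colored: 220 × 9/16 = 123.75
  colorless: 220 × 7/16 = 96.25
Contribution of colored: (127 − 123.75)² / 123.75 = 0.0854

0.085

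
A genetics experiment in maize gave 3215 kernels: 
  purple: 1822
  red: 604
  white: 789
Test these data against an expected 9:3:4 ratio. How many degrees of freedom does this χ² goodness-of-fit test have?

2

A goodness-of-fit test with 3 phenotype classes has df = 3 − 1 = 2.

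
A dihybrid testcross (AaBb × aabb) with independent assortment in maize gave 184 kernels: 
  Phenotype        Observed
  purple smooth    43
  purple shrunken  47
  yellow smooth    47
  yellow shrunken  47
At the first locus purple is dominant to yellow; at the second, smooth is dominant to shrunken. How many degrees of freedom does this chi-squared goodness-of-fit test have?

3

A dihybrid testcross with independent assortment gives a 1:1:1:1 ratio.
A goodness-of-fit test with 4 phenotype classes has df = 4 − 1 = 3.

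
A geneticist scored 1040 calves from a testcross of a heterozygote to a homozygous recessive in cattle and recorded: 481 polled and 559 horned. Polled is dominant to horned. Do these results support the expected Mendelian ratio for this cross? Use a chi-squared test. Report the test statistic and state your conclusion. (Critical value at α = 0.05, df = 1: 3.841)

5.850; not consistent

A testcross of a heterozygote (Aa × aa) gives a 1:1 phenotypic ratio.
Under the 1:1 hypothesis (Σ ratio = 2, N = 1040):
  polled: 1040 × 1/2 = 520
  horned: 1040 × 1/2 = 520
χ² = Σ (O − E)² / E
  polled: (481 − 520)² / 520 = 2.9250
  horned: (559 − 520)² / 520 = 2.9250
χ² = 2.9250 + 2.9250 = 5.850
Degrees of freedom = 2 − 1 = 1; critical value at α = 0.05 is 3.841.
Since 5.850 > 3.841, we reject the null hypothesis — the data do not fit the 1:1 ratio.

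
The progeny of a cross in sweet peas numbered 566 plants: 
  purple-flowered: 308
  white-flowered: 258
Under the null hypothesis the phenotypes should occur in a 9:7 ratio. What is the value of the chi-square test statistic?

0.773

Total ratio parts = 16. Expected numbers out of 566:
  purple-flowered: 566 × 9/16 = 318.375
  white-flowered: 566 × 7/16 = 247.625
χ² = Σ (O − E)² / E
  purple-flowered: (308 − 318.375)² / 318.375 = 0.3381
  white-flowered: (258 − 247.625)² / 247.625 = 0.4347
χ² = 0.3381 + 0.4347 = 0.7728 ≈ 0.773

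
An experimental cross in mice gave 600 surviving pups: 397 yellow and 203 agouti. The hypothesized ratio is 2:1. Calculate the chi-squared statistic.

Total ratio parts = 3. Expected numbers out of 600:
  yellow: 600 × 2/3 = 400
  agouti: 600 × 1/3 = 200
χ² = Σ (O − E)² / E
  yellow: (397 − 400)² / 400 = 0.0225
  agouti: (203 − 200)² / 200 = 0.0450
χ² = 0.0225 + 0.0450 = 0.0675 ≈ 0.068

0.068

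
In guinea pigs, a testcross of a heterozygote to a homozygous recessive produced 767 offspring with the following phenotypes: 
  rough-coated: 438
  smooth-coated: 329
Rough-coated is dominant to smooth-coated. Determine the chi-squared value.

15.490

A testcross of a heterozygote (Aa × aa) gives a 1:1 phenotypic ratio.
Expected counts for N = 767 under a 1:1 ratio (total parts = 2):
  rough-coated: 767 × 1/2 = 383.5
  smooth-coated: 767 × 1/2 = 383.5
χ² = Σ (O − E)² / E
  rough-coated: (438 − 383.5)² / 383.5 = 7.7451
  smooth-coated: (329 − 383.5)² / 383.5 = 7.7451
χ² = 7.7451 + 7.7451 = 15.4902 ≈ 15.490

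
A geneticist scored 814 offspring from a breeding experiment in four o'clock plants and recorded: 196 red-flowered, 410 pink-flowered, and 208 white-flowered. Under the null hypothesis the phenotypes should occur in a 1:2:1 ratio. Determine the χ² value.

Total ratio parts = 4. Expected numbers out of 814:
  red-flowered: 814 × 1/4 = 203.5
  pink-flowered: 814 × 2/4 = 407
  white-flowered: 814 × 1/4 = 203.5
χ² = Σ (O − E)² / E
  red-flowered: (196 − 203.5)² / 203.5 = 0.2764
  pink-flowered: (410 − 407)² / 407 = 0.0221
  white-flowered: (208 − 203.5)² / 203.5 = 0.0995
χ² = 0.2764 + 0.0221 + 0.0995 = 0.398

0.398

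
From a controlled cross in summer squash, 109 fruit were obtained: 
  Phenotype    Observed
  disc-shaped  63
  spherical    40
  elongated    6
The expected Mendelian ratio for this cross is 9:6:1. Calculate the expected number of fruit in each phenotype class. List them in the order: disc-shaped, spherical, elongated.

The 9:6:1 ratio has 16 parts, so with N = 109 the expected counts are:
  disc-shaped: 109 × 9/16 = 61.3125
  spherical: 109 × 6/16 = 40.875
  elongated: 109 × 1/16 = 6.8125

61.3125, 40.875, 6.8125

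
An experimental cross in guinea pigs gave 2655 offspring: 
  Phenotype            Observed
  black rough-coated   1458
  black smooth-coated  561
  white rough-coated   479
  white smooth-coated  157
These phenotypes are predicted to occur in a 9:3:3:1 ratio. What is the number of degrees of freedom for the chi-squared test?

A goodness-of-fit test with 4 phenotype classes has df = 4 − 1 = 3.

3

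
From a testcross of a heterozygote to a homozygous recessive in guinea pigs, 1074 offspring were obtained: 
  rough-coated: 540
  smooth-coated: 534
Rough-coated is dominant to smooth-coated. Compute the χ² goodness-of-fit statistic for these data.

0.034

A testcross of a heterozygote (Aa × aa) gives a 1:1 phenotypic ratio.
The 1:1 ratio has 2 parts, so with N = 1074 the expected counts are:
  rough-coated: 1074 × 1/2 = 537
  smooth-coated: 1074 × 1/2 = 537
χ² = Σ (O − E)² / E
  rough-coated: (540 − 537)² / 537 = 0.0168
  smooth-coated: (534 − 537)² / 537 = 0.0168
χ² = 0.0168 + 0.0168 = 0.0336 ≈ 0.034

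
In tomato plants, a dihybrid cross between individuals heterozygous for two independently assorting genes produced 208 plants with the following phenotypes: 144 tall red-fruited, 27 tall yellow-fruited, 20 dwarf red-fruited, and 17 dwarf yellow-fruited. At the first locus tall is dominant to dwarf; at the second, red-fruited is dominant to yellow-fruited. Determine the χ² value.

20.410

A dihybrid F₂ with independent assortment and complete dominance at both loci gives a 9:3:3:1 phenotypic ratio.
Under the 9:3:3:1 hypothesis (Σ ratio = 16, N = 208):
  tall red-fruited: 208 × 9/16 = 117
  tall yellow-fruited: 208 × 3/16 = 39
  dwarf red-fruited: 208 × 3/16 = 39
  dwarf yellow-fruited: 208 × 1/16 = 13
χ² = Σ (O − E)² / E
  tall red-fruited: (144 − 117)² / 117 = 6.2308
  tall yellow-fruited: (27 − 39)² / 39 = 3.6923
  dwarf red-fruited: (20 − 39)² / 39 = 9.2564
  dwarf yellow-fruited: (17 − 13)² / 13 = 1.2308
χ² = 6.2308 + 3.6923 + 9.2564 + 1.2308 = 20.4103 ≈ 20.410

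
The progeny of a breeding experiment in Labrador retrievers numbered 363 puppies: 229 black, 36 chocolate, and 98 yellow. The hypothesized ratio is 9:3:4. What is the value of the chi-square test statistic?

18.698

Expected counts for N = 363 under a 9:3:4 ratio (total parts = 16):
  black: 363 × 9/16 = 204.1875
  chocolate: 363 × 3/16 = 68.0625
  yellow: 363 × 4/16 = 90.75
χ² = Σ (O − E)² / E
  black: (229 − 204.1875)² / 204.1875 = 3.0152
  chocolate: (36 − 68.0625)² / 68.0625 = 15.1038
  yellow: (98 − 90.75)² / 90.75 = 0.5792
χ² = 3.0152 + 15.1038 + 0.5792 = 18.6982 ≈ 18.698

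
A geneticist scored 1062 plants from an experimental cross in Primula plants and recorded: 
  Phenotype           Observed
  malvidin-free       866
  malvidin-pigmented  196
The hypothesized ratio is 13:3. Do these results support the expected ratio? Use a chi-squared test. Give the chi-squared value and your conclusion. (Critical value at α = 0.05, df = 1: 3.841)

Expected counts for N = 1062 under a 13:3 ratio (total parts = 16):
  malvidin-free: 1062 × 13/16 = 862.875
  malvidin-pigmented: 1062 × 3/16 = 199.125
χ² = Σ (O − E)² / E
  malvidin-free: (866 − 862.875)² / 862.875 = 0.0113
  malvidin-pigmented: (196 − 199.125)² / 199.125 = 0.0490
χ² = 0.0113 + 0.0490 = 0.0603 ≈ 0.060
Degrees of freedom = 2 − 1 = 1; critical value at α = 0.05 is 3.841.
Since 0.060 < 3.841, we fail to reject the null hypothesis — the data are consistent with the 13:3 ratio.

0.060; consistent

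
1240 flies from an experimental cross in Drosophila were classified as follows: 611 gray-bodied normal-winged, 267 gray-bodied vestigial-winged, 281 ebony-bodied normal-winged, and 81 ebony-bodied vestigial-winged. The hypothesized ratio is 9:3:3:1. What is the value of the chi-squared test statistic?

Expected counts for N = 1240 under a 9:3:3:1 ratio (total parts = 16):
  gray-bodied normal-winged: 1240 × 9/16 = 697.5
  gray-bodied vestigial-winged: 1240 × 3/16 = 232.5
  ebony-bodied normal-winged: 1240 × 3/16 = 232.5
  ebony-bodied vestigial-winged: 1240 × 1/16 = 77.5
χ² = Σ (O − E)² / E
  gray-bodied normal-winged: (611 − 697.5)² / 697.5 = 10.7272
  gray-bodied vestigial-winged: (267 − 232.5)² / 232.5 = 5.1194
  ebony-bodied normal-winged: (281 − 232.5)² / 232.5 = 10.1172
  ebony-bodied vestigial-winged: (81 − 77.5)² / 77.5 = 0.1581
χ² = 10.7272 + 5.1194 + 10.1172 + 0.1581 = 26.1219 ≈ 26.122

26.122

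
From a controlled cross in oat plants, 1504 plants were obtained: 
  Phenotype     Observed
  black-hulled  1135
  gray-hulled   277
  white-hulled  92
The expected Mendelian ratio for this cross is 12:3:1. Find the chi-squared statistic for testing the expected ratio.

0.175

The 12:3:1 ratio has 16 parts, so with N = 1504 the expected counts are:
  black-hulled: 1504 × 12/16 = 1128
  gray-hulled: 1504 × 3/16 = 282
  white-hulled: 1504 × 1/16 = 94
χ² = Σ (O − E)² / E
  black-hulled: (1135 − 1128)² / 1128 = 0.0434
  gray-hulled: (277 − 282)² / 282 = 0.0887
  white-hulled: (92 − 94)² / 94 = 0.0426
χ² = 0.0434 + 0.0887 + 0.0426 = 0.1747 ≈ 0.175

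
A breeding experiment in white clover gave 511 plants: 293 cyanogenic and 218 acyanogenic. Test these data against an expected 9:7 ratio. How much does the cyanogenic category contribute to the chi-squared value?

The 9:7 ratio has 16 parts, so with N = 511 the expected counts are:
  cyanogenic: 511 × 9/16 = 287.4375
  acyanogenic: 511 × 7/16 = 223.5625
Contribution of cyanogenic: (293 − 287.4375)² / 287.4375 = 0.1076

0.108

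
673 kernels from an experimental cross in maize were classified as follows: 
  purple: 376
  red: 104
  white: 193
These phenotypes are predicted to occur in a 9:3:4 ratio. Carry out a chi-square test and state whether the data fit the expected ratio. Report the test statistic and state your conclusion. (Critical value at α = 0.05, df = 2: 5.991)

Expected counts for N = 673 under a 9:3:4 ratio (total parts = 16):
  purple: 673 × 9/16 = 378.5625
  red: 673 × 3/16 = 126.1875
  white: 673 × 4/16 = 168.25
χ² = Σ (O − E)² / E
  purple: (376 − 378.5625)² / 378.5625 = 0.0173
  red: (104 − 126.1875)² / 126.1875 = 3.9012
  white: (193 − 168.25)² / 168.25 = 3.6408
χ² = 0.0173 + 3.9012 + 3.6408 = 7.5593 ≈ 7.559
Degrees of freedom = 3 − 1 = 2; critical value at α = 0.05 is 5.991.
Since 7.559 > 5.991, we reject the null hypothesis — the data do not fit the 9:3:4 ratio.

7.559; not consistent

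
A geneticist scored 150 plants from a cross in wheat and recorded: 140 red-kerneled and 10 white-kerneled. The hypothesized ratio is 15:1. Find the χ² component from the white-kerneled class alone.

0.042

Under the 15:1 hypothesis (Σ ratio = 16, N = 150):
  red-kerneled: 150 × 15/16 = 140.625
  white-kerneled: 150 × 1/16 = 9.375
Contribution of white-kerneled: (10 − 9.375)² / 9.375 = 0.0417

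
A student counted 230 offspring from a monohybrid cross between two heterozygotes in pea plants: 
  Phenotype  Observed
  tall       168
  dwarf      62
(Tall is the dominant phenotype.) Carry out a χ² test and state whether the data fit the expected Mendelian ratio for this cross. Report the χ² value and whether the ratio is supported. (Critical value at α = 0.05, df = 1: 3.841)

For a monohybrid cross between heterozygotes with complete dominance, the expected phenotypic ratio is 3:1.
Expected counts for N = 230 under a 3:1 ratio (total parts = 4):
  tall: 230 × 3/4 = 172.5
  dwarf: 230 × 1/4 = 57.5
χ² = Σ (O − E)² / E
  tall: (168 − 172.5)² / 172.5 = 0.1174
  dwarf: (62 − 57.5)² / 57.5 = 0.3522
χ² = 0.1174 + 0.3522 = 0.4696 ≈ 0.470
Degrees of freedom = 2 − 1 = 1; critical value at α = 0.05 is 3.841.
Since 0.470 < 3.841, we fail to reject the null hypothesis — the data are consistent with the 3:1 ratio.

0.470; consistent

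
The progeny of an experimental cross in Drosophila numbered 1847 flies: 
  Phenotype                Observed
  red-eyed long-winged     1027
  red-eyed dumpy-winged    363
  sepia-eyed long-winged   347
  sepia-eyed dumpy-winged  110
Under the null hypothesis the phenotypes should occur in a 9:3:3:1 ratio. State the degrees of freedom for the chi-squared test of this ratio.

A goodness-of-fit test with 4 phenotype classes has df = 4 − 1 = 3.

3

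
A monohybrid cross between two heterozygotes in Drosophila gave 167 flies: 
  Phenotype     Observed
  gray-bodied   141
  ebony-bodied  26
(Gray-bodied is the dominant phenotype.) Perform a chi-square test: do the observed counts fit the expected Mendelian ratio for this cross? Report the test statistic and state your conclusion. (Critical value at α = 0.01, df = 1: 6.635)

For a monohybrid cross between heterozygotes with complete dominance, the expected phenotypic ratio is 3:1.
The 3:1 ratio has 4 parts, so with N = 167 the expected counts are:
  gray-bodied: 167 × 3/4 = 125.25
  ebony-bodied: 167 × 1/4 = 41.75
χ² = Σ (O − E)² / E
  gray-bodied: (141 − 125.25)² / 125.25 = 1.9805
  ebony-bodied: (26 − 41.75)² / 41.75 = 5.9416
χ² = 1.9805 + 5.9416 = 7.9221 ≈ 7.922
Degrees of freedom = 2 − 1 = 1; critical value at α = 0.01 is 6.635.
Since 7.922 > 6.635, we reject the null hypothesis — the data do not fit the 3:1 ratio.

7.922; not consistent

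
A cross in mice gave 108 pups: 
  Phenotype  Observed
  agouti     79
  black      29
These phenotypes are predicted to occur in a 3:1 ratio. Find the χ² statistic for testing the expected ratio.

Expected counts for N = 108 under a 3:1 ratio (total parts = 4):
  agouti: 108 × 3/4 = 81
  black: 108 × 1/4 = 27
χ² = Σ (O − E)² / E
  agouti: (79 − 81)² / 81 = 0.0494
  black: (29 − 27)² / 27 = 0.1481
χ² = 0.0494 + 0.1481 = 0.1975 ≈ 0.198

0.198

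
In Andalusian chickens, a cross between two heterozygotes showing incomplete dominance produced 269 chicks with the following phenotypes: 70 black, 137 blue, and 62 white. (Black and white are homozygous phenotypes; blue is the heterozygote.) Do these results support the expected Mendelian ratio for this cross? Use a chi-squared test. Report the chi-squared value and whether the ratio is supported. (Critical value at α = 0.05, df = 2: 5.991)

With incomplete dominance, a heterozygote × heterozygote cross gives a 1:2:1 phenotypic ratio.
Total ratio parts = 4. Expected numbers out of 269:
  black: 269 × 1/4 = 67.25
  blue: 269 × 2/4 = 134.5
  white: 269 × 1/4 = 67.25
χ² = Σ (O − E)² / E
  black: (70 − 67.25)² / 67.25 = 0.1125
  blue: (137 − 134.5)² / 134.5 = 0.0465
  white: (62 − 67.25)² / 67.25 = 0.4099
χ² = 0.1125 + 0.0465 + 0.4099 = 0.5689 ≈ 0.569
Degrees of freedom = 3 − 1 = 2; critical value at α = 0.05 is 5.991.
Since 0.569 < 5.991, we fail to reject the null hypothesis — the data are consistent with the 1:2:1 ratio.

0.569; consistent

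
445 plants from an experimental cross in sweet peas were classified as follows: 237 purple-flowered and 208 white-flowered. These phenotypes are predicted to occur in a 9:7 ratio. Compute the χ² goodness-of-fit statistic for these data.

1.618

Expected counts for N = 445 under a 9:7 ratio (total parts = 16):
  purple-flowered: 445 × 9/16 = 250.3125
  white-flowered: 445 × 7/16 = 194.6875
χ² = Σ (O − E)² / E
  purple-flowered: (237 − 250.3125)² / 250.3125 = 0.7080
  white-flowered: (208 − 194.6875)² / 194.6875 = 0.9103
χ² = 0.7080 + 0.9103 = 1.6183 ≈ 1.618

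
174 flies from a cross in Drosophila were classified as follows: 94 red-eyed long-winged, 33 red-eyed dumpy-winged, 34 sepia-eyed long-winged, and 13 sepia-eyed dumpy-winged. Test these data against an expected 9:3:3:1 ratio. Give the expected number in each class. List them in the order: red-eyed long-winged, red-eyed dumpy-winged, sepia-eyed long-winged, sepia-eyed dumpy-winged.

97.875, 32.625, 32.625, 10.875

The 9:3:3:1 ratio has 16 parts, so with N = 174 the expected counts are:
  red-eyed long-winged: 174 × 9/16 = 97.875
  red-eyed dumpy-winged: 174 × 3/16 = 32.625
  sepia-eyed long-winged: 174 × 3/16 = 32.625
  sepia-eyed dumpy-winged: 174 × 1/16 = 10.875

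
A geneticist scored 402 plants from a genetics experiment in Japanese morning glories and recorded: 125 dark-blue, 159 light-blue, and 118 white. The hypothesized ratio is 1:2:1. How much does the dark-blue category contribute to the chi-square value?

The 1:2:1 ratio has 4 parts, so with N = 402 the expected counts are:
  dark-blue: 402 × 1/4 = 100.5
  light-blue: 402 × 2/4 = 201
  white: 402 × 1/4 = 100.5
Contribution of dark-blue: (125 − 100.5)² / 100.5 = 5.9726

5.973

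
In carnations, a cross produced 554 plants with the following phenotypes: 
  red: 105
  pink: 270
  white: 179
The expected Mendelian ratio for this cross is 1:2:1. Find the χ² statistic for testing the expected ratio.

Under the 1:2:1 hypothesis (Σ ratio = 4, N = 554):
  red: 554 × 1/4 = 138.5
  pink: 554 × 2/4 = 277
  white: 554 × 1/4 = 138.5
χ² = Σ (O − E)² / E
  red: (105 − 138.5)² / 138.5 = 8.1029
  pink: (270 − 277)² / 277 = 0.1769
  white: (179 − 138.5)² / 138.5 = 11.8430
χ² = 8.1029 + 0.1769 + 11.8430 = 20.1228 ≈ 20.123

20.123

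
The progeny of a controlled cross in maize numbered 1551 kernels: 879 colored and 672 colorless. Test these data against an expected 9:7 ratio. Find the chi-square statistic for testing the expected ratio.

Total ratio parts = 16. Expected numbers out of 1551:
  colored: 1551 × 9/16 = 872.4375
  colorless: 1551 × 7/16 = 678.5625
χ² = Σ (O − E)² / E
  colored: (879 − 872.4375)² / 872.4375 = 0.0494
  colorless: (672 − 678.5625)² / 678.5625 = 0.0635
χ² = 0.0494 + 0.0635 = 0.1129 ≈ 0.113

0.113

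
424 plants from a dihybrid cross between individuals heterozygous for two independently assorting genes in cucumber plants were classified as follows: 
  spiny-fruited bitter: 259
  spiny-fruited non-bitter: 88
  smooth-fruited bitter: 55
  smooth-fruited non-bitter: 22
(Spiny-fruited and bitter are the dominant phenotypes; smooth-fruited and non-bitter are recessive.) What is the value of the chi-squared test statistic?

10.985

A dihybrid F₂ with independent assortment and complete dominance at both loci gives a 9:3:3:1 phenotypic ratio.
Expected counts for N = 424 under a 9:3:3:1 ratio (total parts = 16):
  spiny-fruited bitter: 424 × 9/16 = 238.5
  spiny-fruited non-bitter: 424 × 3/16 = 79.5
  smooth-fruited bitter: 424 × 3/16 = 79.5
  smooth-fruited non-bitter: 424 × 1/16 = 26.5
χ² = Σ (O − E)² / E
  spiny-fruited bitter: (259 − 238.5)² / 238.5 = 1.7621
  spiny-fruited non-bitter: (88 − 79.5)² / 79.5 = 0.9088
  smooth-fruited bitter: (55 − 79.5)² / 79.5 = 7.5503
  smooth-fruited non-bitter: (22 − 26.5)² / 26.5 = 0.7642
χ² = 1.7621 + 0.9088 + 7.5503 + 0.7642 = 10.9854 ≈ 10.985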